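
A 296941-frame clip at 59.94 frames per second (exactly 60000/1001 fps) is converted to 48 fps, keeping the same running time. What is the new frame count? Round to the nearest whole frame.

237790 frames

Frames at target rate = 296941 × (48) / (60000/1001) = 297237941/1250 ≈ 237790.353.
Nearest whole frame: 237790.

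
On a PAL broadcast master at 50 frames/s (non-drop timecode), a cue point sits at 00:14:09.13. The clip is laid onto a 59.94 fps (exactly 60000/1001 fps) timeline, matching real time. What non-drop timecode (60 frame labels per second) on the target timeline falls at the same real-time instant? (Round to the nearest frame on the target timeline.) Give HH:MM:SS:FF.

00:14:08:25

Source frame index: (0×3600 + 14×60 + 9) × 50 + 13 = 42463.
Real time: 42463 / (50) = 42463/50 s.
Target frame: (42463/50) × (60000/1001) = 50955600/1001 ≈ 50904.695 → 50905.
At 60 labels/s: frame 50905 → 00:14:08:25.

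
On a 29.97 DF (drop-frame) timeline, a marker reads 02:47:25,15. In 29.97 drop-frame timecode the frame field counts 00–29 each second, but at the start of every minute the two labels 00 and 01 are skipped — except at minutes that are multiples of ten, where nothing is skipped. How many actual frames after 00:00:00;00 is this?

As if non-drop at 30 labels/s: (2 × 3600 + 47 × 60 + 25) × 30 + 15 = 301365.
Minute boundaries passed: 167; those not divisible by 10: 167 − 16 = 151; dropped labels = 2 × 151 = 302.
Actual frame index = 301365 − 302 = 301063.

301063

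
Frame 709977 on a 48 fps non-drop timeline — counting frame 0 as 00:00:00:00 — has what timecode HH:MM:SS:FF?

04:06:31:09

709977 ÷ 48 = 14791 full seconds, remainder 9 frames.
14791 s = 4 h 6 min 31 s.
Timecode: 04:06:31:09.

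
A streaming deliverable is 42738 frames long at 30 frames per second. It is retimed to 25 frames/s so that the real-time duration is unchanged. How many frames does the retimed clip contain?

Target frames = source frames × (target rate / source rate) = 42738 × (25)/(30) = 42738 × 5/6 = 35615.

35615 frames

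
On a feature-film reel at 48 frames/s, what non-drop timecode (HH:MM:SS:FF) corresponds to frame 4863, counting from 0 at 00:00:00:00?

00:01:41:15

4863 ÷ 48 = 101 full seconds, remainder 15 frames.
101 s = 0 h 1 min 41 s.
Timecode: 00:01:41:15.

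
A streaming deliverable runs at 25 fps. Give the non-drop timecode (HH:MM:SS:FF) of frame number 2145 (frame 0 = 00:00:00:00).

2145 ÷ 25 = 85 full seconds, remainder 20 frames.
85 s = 0 h 1 min 25 s.
Timecode: 00:01:25:20.

00:01:25:20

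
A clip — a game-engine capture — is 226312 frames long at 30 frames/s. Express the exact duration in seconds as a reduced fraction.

113156/15 seconds

Running time = 226312 ÷ (30) = 226312 × 1/30 = 113156/15 s.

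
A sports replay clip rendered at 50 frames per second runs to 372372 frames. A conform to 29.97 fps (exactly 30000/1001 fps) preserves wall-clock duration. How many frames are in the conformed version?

223200 frames

Target frames = source frames × (target rate / source rate) = 372372 × (30000/1001)/(50) = 372372 × 600/1001 = 223200.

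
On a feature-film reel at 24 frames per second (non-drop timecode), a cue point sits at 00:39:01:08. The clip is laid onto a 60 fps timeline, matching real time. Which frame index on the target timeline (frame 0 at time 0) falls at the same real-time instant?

frame 140480

Source frame index: (0×3600 + 39×60 + 1) × 24 + 8 = 56192.
Real time: 56192 / (24) = 7024/3 s.
Target frame: (7024/3) × (60) = 140480.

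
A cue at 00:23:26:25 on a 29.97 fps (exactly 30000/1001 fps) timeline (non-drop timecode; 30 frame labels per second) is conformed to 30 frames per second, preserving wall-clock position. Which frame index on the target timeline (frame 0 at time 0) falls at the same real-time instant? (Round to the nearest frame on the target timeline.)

frame 42247

Source frame index: (0×3600 + 23×60 + 26) × 30 + 25 = 42205.
Real time: 42205 / (30000/1001) = 8449441/6000 s.
Target frame: (8449441/6000) × (30) = 8449441/200 ≈ 42247.205 → 42247.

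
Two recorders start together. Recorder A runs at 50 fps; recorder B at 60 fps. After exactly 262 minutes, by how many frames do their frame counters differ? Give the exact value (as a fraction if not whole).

157200 frames

262 min = 15720 s.
A emits 50 × 15720 = 786000 frames; B emits 60 × 15720 = 943200.
Difference = 157200 frames; B is ahead of A.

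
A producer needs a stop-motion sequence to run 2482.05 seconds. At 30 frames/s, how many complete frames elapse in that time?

74461 frames

Frames = 2482.05 × 30 = 148923/2 ≈ 74461.5000.
Complete frames: 74461.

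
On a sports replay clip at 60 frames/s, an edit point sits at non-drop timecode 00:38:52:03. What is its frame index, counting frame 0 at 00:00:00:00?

Total seconds to the label: (0 × 3600 + 38 × 60 + 52) = 2332.
Frame index = 2332 × 60 + 3 = 139923.

frame 139923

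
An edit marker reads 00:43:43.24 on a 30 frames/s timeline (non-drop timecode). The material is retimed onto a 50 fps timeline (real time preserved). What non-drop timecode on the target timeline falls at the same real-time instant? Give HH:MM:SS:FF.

Source frame index: (0×3600 + 43×60 + 43) × 30 + 24 = 78714.
Real time: 78714 / (30) = 13119/5 s.
Target frame: (13119/5) × (50) = 131190.
At 50 labels/s: frame 131190 → 00:43:43:40.

00:43:43:40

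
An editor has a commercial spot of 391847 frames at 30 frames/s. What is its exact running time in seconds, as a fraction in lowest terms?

Running time = 391847 ÷ (30) = 391847 × 1/30 = 391847/30 s.

391847/30 seconds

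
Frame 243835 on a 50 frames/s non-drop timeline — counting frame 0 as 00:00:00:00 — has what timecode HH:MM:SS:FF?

243835 ÷ 50 = 4876 full seconds, remainder 35 frames.
4876 s = 1 h 21 min 16 s.
Timecode: 01:21:16:35.

01:21:16:35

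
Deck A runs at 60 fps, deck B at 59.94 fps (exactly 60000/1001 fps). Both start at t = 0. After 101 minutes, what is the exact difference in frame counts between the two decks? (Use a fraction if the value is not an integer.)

101 min = 6060 s.
A emits 60 × 6060 = 363600 frames; B emits 60000/1001 × 6060 = 363600000/1001.
Difference = 363600/1001 frames (≈ 363.2368); B is behind A.

363600/1001 frames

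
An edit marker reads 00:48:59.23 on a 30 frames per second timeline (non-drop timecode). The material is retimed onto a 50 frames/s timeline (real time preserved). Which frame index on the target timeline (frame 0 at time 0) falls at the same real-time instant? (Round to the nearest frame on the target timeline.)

Source frame index: (0×3600 + 48×60 + 59) × 30 + 23 = 88193.
Real time: 88193 / (30) = 88193/30 s.
Target frame: (88193/30) × (50) = 440965/3 ≈ 146988.333 → 146988.

frame 146988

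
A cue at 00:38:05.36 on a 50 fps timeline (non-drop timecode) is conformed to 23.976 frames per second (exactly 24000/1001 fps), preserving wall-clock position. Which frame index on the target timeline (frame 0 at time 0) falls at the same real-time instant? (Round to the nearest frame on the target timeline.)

Source frame index: (0×3600 + 38×60 + 5) × 50 + 36 = 114286.
Real time: 114286 / (50) = 57143/25 s.
Target frame: (57143/25) × (24000/1001) = 54857280/1001 ≈ 54802.478 → 54802.

frame 54802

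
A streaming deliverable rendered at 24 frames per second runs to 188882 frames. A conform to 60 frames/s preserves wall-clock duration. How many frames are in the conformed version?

Frames at target rate = 188882 × (60) / (24) = 472205.

472205 frames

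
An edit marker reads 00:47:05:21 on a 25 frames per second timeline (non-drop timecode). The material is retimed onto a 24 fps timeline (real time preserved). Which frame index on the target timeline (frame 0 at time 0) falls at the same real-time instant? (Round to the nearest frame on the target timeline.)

Source frame index: (0×3600 + 47×60 + 5) × 25 + 21 = 70646.
Real time: 70646 / (25) = 70646/25 s.
Target frame: (70646/25) × (24) = 1695504/25 ≈ 67820.160 → 67820.

frame 67820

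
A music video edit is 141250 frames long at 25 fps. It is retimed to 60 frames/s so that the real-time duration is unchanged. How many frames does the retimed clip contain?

Target frames = source frames × (target rate / source rate) = 141250 × (60)/(25) = 141250 × 12/5 = 339000.

339000 frames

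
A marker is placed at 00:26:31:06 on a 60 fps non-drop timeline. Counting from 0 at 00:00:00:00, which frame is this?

Total seconds to the label: (0 × 3600 + 26 × 60 + 31) = 1591.
Frame index = 1591 × 60 + 6 = 95466.

95466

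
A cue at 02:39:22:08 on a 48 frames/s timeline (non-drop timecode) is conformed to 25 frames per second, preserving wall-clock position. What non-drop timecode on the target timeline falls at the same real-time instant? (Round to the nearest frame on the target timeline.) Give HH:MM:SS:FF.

02:39:22:04

Source frame index: (2×3600 + 39×60 + 22) × 48 + 8 = 458984.
Real time: 458984 / (48) = 57373/6 s.
Target frame: (57373/6) × (25) = 1434325/6 ≈ 239054.167 → 239054.
At 25 labels/s: frame 239054 → 02:39:22:04.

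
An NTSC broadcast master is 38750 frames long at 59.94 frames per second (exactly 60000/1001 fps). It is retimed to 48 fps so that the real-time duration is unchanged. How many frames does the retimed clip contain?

31031 frames

Target frames = source frames × (target rate / source rate) = 38750 × (48)/(60000/1001) = 38750 × 1001/1250 = 31031.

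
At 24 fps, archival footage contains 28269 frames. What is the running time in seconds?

1177.875 seconds

Running time = 28269 / (24) = 1177.875 s.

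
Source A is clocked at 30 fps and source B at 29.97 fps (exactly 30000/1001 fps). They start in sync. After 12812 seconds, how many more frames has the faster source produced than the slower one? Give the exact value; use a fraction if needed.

A emits 30 × 12812 = 384360 frames; B emits 30000/1001 × 12812 = 384360000/1001.
Difference = 384360/1001 frames (≈ 383.9760); B is behind A.

384360/1001 frames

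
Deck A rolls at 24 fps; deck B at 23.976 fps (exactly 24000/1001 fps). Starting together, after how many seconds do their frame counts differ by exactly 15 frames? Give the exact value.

The gap grows by |24000/1001 − 24| = 24/1001 frames per second.
Time for a 15-frame gap: 15 ÷ (24/1001) = 625.625 s.

625.625 seconds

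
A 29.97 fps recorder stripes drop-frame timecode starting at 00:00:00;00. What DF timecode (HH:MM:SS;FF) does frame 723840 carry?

Ten DF minutes hold 17982 frames, so frame 723840 lies in block 40 (frames 719280–737261) with 4560 frames into that block.
The block's first minute is 1800 frames and the rest 1798 each; 4560 frames reaches minute 2, so 40 × 18 + 2 × 2 = 724 labels have been skipped so far.
Adding those back, label number 723840 + 724 = 724564 at 30 labels/s is 24152 s + 4 f = 6 h 42 min 32 s frame 4, i.e. 06:42:32;04.

06:42:32;04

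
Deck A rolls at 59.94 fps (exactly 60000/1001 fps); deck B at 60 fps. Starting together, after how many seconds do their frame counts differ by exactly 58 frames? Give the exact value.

29029/30 seconds

The gap grows by |60 − 60000/1001| = 60/1001 frames per second.
Time for a 58-frame gap: 58 ÷ (60/1001) = 29029/30 s.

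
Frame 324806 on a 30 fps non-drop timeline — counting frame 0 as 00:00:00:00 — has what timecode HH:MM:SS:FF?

03:00:26:26

324806 ÷ 30 = 10826 full seconds, remainder 26 frames.
10826 s = 3 h 0 min 26 s.
Timecode: 03:00:26:26.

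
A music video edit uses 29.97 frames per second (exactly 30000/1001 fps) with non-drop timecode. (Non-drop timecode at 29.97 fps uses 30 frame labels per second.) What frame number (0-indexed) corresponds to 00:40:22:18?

72678

Total seconds to the label: (0 × 3600 + 40 × 60 + 22) = 2422.
Frame index = 2422 × 30 + 18 = 72678.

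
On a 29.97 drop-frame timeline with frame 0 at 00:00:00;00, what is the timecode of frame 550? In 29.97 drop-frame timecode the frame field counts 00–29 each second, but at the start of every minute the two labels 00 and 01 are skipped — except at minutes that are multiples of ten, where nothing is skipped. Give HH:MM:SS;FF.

Each 10-minute DF block holds 10 × 60 × 30 − 9 × 2 = 17982 frames. 550 ÷ 17982 → 0 full blocks, remainder 550.
Within the partial block the first minute is 1800 frames and each further minute 1798, so 0 further minute boundaries passed. Total skipped labels = 18 × 0 + 2 × 0 = 0.
Non-drop label index = 550 + 0 = 550; at 30 labels/s that is 00:00:18:10, i.e. DF 00:00:18;10.

00:00:18;10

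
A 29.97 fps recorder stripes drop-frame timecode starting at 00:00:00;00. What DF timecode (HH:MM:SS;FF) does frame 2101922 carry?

Ten DF minutes hold 17982 frames, so frame 2101922 lies in block 116 (frames 2085912–2103893) with 16010 frames into that block.
The block's first minute is 1800 frames and the rest 1798 each; 16010 frames reaches minute 8, so 116 × 18 + 8 × 2 = 2104 labels have been skipped so far.
Adding those back, label number 2101922 + 2104 = 2104026 at 30 labels/s is 70134 s + 6 f = 19 h 28 min 54 s frame 6, i.e. 19:28:54;06.

19:28:54;06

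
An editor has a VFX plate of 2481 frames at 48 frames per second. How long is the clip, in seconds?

Running time = 2481 / (48) = 51.6875 s.

51.6875 seconds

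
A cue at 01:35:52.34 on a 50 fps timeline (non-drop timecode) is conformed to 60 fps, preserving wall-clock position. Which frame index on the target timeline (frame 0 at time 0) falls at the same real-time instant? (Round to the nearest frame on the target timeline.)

frame 345161

Source frame index: (1×3600 + 35×60 + 52) × 50 + 34 = 287634.
Real time: 287634 / (50) = 143817/25 s.
Target frame: (143817/25) × (60) = 1725804/5 ≈ 345160.800 → 345161.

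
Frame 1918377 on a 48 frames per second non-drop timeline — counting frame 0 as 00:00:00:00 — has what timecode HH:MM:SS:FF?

11:06:06:09

1918377 ÷ 48 = 39966 full seconds, remainder 9 frames.
39966 s = 11 h 6 min 6 s.
Timecode: 11:06:06:09.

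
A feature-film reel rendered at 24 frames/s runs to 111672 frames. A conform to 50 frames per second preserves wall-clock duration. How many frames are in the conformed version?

Target frames = source frames × (target rate / source rate) = 111672 × (50)/(24) = 111672 × 25/12 = 232650.

232650 frames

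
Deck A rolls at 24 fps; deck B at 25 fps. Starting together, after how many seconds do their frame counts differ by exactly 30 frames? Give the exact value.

The gap grows by |25 − 24| = 1 frame per second.
Time for a 30-frame gap: 30 ÷ (1) = 30 s.

30 seconds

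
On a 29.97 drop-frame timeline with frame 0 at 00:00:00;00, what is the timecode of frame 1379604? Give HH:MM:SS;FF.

Each 10-minute DF block holds 10 × 60 × 30 − 9 × 2 = 17982 frames. 1379604 ÷ 17982 → 76 full blocks, remainder 12972.
Within the partial block the first minute is 1800 frames and each further minute 1798, so 7 further minute boundaries passed. Total skipped labels = 18 × 76 + 2 × 7 = 1382.
Non-drop label index = 1379604 + 1382 = 1380986; at 30 labels/s that is 12:47:12:26, i.e. DF 12:47:12;26.

12:47:12;26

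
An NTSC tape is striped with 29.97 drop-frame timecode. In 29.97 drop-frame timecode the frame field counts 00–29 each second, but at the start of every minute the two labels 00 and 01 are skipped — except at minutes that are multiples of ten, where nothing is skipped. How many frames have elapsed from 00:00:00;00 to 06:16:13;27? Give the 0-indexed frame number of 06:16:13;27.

Complete 10-minute blocks: 37, each 17982 frames → 665334.
Remaining 6 whole minutes in the current block: 1800 + 5 × 1798 = 10790 frames.
Within the current minute: 13 × 30 + 27 − 2 = 415 (labels ;00/;01 skipped at this minute). Total = 665334 + 10790 + 415 = 676539.

676539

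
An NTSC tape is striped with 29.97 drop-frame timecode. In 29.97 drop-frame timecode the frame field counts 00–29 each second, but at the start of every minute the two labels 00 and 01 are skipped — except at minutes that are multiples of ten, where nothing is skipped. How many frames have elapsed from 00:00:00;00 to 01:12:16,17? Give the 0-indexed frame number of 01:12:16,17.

Complete 10-minute blocks: 7, each 17982 frames → 125874.
Remaining 2 whole minutes in the current block: 1800 + 1 × 1798 = 3598 frames.
Within the current minute: 16 × 30 + 17 − 2 = 495 (labels ;00/;01 skipped at this minute). Total = 125874 + 3598 + 495 = 129967.

129967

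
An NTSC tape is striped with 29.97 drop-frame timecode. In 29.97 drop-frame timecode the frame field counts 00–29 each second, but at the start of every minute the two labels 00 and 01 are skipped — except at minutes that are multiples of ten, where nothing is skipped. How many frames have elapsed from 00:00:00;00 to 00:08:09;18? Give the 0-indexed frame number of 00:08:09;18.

14672

Complete 10-minute blocks: 0, each 17982 frames → 0.
Remaining 8 whole minutes in the current block: 1800 + 7 × 1798 = 14386 frames.
Within the current minute: 9 × 30 + 18 − 2 = 286 (labels ;00/;01 skipped at this minute). Total = 0 + 14386 + 286 = 14672.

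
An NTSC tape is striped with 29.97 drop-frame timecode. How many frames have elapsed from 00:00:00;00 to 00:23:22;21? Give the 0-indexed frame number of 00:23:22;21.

Complete 10-minute blocks: 2, each 17982 frames → 35964.
Remaining 3 whole minutes in the current block: 1800 + 2 × 1798 = 5396 frames.
Within the current minute: 22 × 30 + 21 − 2 = 679 (labels ;00/;01 skipped at this minute). Total = 35964 + 5396 + 679 = 42039.

42039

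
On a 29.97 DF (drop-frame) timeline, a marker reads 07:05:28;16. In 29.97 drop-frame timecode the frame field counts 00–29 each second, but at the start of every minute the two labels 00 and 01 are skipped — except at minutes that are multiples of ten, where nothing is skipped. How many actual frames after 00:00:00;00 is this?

Complete 10-minute blocks: 42, each 17982 frames → 755244.
Remaining 5 whole minutes in the current block: 1800 + 4 × 1798 = 8992 frames.
Within the current minute: 28 × 30 + 16 − 2 = 854 (labels ;00/;01 skipped at this minute). Total = 755244 + 8992 + 854 = 765090.

765090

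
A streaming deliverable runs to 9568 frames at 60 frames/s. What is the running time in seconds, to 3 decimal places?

159.467 seconds

Running time = 9568 × 1/60 = 2392/15 s ≈ 159.467 s.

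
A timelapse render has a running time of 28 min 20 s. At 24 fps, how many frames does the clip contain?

28 min 20 s = 1700 s.
Frames = 1700 × 24 = 40800.

40800 frames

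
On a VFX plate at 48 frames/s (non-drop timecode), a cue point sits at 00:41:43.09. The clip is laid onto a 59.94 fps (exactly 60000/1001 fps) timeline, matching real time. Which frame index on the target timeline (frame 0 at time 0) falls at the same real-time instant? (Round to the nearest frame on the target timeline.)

frame 150041

Source frame index: (0×3600 + 41×60 + 43) × 48 + 9 = 120153.
Real time: 120153 / (48) = 40051/16 s.
Target frame: (40051/16) × (60000/1001) = 13653750/91 ≈ 150041.209 → 150041.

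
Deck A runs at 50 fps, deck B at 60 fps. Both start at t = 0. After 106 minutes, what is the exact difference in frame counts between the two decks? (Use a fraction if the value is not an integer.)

63600 frames

106 min = 6360 s.
A emits 50 × 6360 = 318000 frames; B emits 60 × 6360 = 381600.
Difference = 63600 frames; B is ahead of A.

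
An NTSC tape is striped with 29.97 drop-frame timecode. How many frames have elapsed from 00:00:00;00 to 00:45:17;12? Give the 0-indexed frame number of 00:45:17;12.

81440

Complete 10-minute blocks: 4, each 17982 frames → 71928.
Remaining 5 whole minutes in the current block: 1800 + 4 × 1798 = 8992 frames.
Within the current minute: 17 × 30 + 12 − 2 = 520 (labels ;00/;01 skipped at this minute). Total = 71928 + 8992 + 520 = 81440.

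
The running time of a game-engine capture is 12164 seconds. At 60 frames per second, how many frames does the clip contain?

Frames = 12164 × 60 = 729840.

729840 frames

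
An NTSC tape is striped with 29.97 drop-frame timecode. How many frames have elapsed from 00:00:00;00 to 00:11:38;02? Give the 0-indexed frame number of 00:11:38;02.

20922

Complete 10-minute blocks: 1, each 17982 frames → 17982.
Remaining 1 whole minute in the current block: 1800 + 0 × 1798 = 1800 frames.
Within the current minute: 38 × 30 + 2 − 2 = 1140 (labels ;00/;01 skipped at this minute). Total = 17982 + 1800 + 1140 = 20922.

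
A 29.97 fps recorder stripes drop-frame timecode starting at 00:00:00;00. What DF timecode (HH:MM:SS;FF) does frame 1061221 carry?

09:50:09;13

Ten DF minutes hold 17982 frames, so frame 1061221 lies in block 59 (frames 1060938–1078919) with 283 frames into that block.
The block's first minute is 1800 frames and the rest 1798 each; 283 frames reaches minute 0, so 59 × 18 + 0 × 2 = 1062 labels have been skipped so far.
Adding those back, label number 1061221 + 1062 = 1062283 at 30 labels/s is 35409 s + 13 f = 9 h 50 min 9 s frame 13, i.e. 09:50:09;13.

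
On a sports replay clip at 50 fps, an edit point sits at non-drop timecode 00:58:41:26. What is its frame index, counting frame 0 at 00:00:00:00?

176076

Total seconds to the label: (0 × 3600 + 58 × 60 + 41) = 3521.
Frame index = 3521 × 50 + 26 = 176076.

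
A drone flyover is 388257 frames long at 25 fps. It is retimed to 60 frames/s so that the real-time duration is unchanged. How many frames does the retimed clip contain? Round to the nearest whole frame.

931817 frames

Frames at target rate = 388257 × (60) / (25) = 4659084/5 ≈ 931816.800.
Nearest whole frame: 931817.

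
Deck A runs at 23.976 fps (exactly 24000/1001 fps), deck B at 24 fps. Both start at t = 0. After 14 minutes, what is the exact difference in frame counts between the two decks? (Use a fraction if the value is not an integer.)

14 min = 840 s.
A emits 24000/1001 × 840 = 2880000/143 frames; B emits 24 × 840 = 20160.
Difference = 2880/143 frames (≈ 20.1399); B is ahead of A.

2880/143 frames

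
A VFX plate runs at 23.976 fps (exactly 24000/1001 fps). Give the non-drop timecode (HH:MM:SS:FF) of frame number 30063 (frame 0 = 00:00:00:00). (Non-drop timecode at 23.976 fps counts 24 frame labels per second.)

30063 ÷ 24 = 1252 full seconds, remainder 15 frames.
1252 s = 0 h 20 min 52 s.
Timecode: 00:20:52:15.

00:20:52:15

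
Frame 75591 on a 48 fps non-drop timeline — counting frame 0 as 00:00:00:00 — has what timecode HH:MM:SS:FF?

75591 ÷ 48 = 1574 full seconds, remainder 39 frames.
1574 s = 0 h 26 min 14 s.
Timecode: 00:26:14:39.

00:26:14:39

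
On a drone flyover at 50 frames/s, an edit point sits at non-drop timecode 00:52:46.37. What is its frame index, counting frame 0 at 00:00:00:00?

Total seconds to the label: (0 × 3600 + 52 × 60 + 46) = 3166.
Frame index = 3166 × 50 + 37 = 158337.

frame 158337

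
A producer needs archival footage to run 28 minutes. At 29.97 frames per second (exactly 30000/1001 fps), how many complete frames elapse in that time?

28 min = 1680 s.
Frames = 1680 × 30000/1001 = 7200000/143 ≈ 50349.6503.
Complete frames: 50349.

50349 frames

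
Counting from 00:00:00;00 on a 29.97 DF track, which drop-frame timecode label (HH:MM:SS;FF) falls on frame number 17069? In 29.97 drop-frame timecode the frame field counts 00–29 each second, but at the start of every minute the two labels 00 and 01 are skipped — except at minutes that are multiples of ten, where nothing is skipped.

00:09:29;17

Each 10-minute DF block holds 10 × 60 × 30 − 9 × 2 = 17982 frames. 17069 ÷ 17982 → 0 full blocks, remainder 17069.
Within the partial block the first minute is 1800 frames and each further minute 1798, so 9 further minute boundaries passed. Total skipped labels = 18 × 0 + 2 × 9 = 18.
Non-drop label index = 17069 + 18 = 17087; at 30 labels/s that is 00:09:29:17, i.e. DF 00:09:29;17.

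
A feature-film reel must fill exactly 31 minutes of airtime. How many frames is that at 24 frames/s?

31 min = 1860 s.
Frames = 1860 × 24 = 44640.

44640 frames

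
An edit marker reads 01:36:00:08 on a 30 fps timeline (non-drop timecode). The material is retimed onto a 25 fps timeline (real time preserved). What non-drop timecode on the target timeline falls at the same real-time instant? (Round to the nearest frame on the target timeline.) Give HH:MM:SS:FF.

Source frame index: (1×3600 + 36×60 + 0) × 30 + 8 = 172808.
Real time: 172808 / (30) = 86404/15 s.
Target frame: (86404/15) × (25) = 432020/3 ≈ 144006.667 → 144007.
At 25 labels/s: frame 144007 → 01:36:00:07.

01:36:00:07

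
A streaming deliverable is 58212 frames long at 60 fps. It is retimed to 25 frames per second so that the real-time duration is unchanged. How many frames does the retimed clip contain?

24255 frames

Target frames = source frames × (target rate / source rate) = 58212 × (25)/(60) = 58212 × 5/12 = 24255.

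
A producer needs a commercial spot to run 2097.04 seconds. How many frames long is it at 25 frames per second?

Frames = 2097.04 × 25 = 52426.

52426 frames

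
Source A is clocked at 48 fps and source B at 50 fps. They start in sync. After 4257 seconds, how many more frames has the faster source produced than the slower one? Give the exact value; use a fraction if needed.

A emits 48 × 4257 = 204336 frames; B emits 50 × 4257 = 212850.
Difference = 8514 frames; B is ahead of A.

8514 frames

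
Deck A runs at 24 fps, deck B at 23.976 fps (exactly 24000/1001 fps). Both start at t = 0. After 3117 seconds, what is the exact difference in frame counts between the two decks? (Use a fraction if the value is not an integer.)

A emits 24 × 3117 = 74808 frames; B emits 24000/1001 × 3117 = 74808000/1001.
Difference = 74808/1001 frames (≈ 74.7333); B is behind A.

74808/1001 frames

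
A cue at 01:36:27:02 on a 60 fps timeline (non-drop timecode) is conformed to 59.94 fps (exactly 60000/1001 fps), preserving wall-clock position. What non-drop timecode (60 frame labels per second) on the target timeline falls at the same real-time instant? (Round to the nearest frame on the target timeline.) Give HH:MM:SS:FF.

Source frame index: (1×3600 + 36×60 + 27) × 60 + 2 = 347222.
Real time: 347222 / (60) = 173611/30 s.
Target frame: (173611/30) × (60000/1001) = 347222000/1001 ≈ 346875.125 → 346875.
At 60 labels/s: frame 346875 → 01:36:21:15.

01:36:21:15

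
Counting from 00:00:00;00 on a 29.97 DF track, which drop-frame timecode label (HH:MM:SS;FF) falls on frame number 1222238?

Each 10-minute DF block holds 10 × 60 × 30 − 9 × 2 = 17982 frames. 1222238 ÷ 17982 → 67 full blocks, remainder 17444.
Within the partial block the first minute is 1800 frames and each further minute 1798, so 9 further minute boundaries passed. Total skipped labels = 18 × 67 + 2 × 9 = 1224.
Non-drop label index = 1222238 + 1224 = 1223462; at 30 labels/s that is 11:19:42:02, i.e. DF 11:19:42;02.

11:19:42;02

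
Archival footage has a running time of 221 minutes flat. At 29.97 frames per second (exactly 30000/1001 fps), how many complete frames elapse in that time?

397402 frames

221 min = 13260 s.
Frames = 13260 × 30000/1001 = 30600000/77 ≈ 397402.5974.
Complete frames: 397402.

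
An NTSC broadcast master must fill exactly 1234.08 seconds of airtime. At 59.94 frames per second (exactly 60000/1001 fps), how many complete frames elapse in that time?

73970 frames

Frames = 1234.08 × 60000/1001 = 74044800/1001 ≈ 73970.8292.
Complete frames: 73970.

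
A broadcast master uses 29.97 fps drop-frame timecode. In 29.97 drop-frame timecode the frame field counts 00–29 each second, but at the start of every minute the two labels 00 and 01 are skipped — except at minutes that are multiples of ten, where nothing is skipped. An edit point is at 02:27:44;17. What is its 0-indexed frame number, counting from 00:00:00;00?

Complete 10-minute blocks: 14, each 17982 frames → 251748.
Remaining 7 whole minutes in the current block: 1800 + 6 × 1798 = 12588 frames.
Within the current minute: 44 × 30 + 17 − 2 = 1335 (labels ;00/;01 skipped at this minute). Total = 251748 + 12588 + 1335 = 265671.

265671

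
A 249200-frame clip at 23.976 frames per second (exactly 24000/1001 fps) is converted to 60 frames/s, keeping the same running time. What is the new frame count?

Target frames = source frames × (target rate / source rate) = 249200 × (60)/(24000/1001) = 249200 × 1001/400 = 623623.

623623 frames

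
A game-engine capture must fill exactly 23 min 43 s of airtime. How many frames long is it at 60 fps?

85380 frames

23 min 43 s = 1423 s.
Frames = 1423 × 60 = 85380.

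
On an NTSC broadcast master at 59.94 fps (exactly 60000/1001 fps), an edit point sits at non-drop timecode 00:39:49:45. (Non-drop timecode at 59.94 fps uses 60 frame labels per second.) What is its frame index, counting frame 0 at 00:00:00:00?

143385

Total seconds to the label: (0 × 3600 + 39 × 60 + 49) = 2389.
Frame index = 2389 × 60 + 45 = 143385.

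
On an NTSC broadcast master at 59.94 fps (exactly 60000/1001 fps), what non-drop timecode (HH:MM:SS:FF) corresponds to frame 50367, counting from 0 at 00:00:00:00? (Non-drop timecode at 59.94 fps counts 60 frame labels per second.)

00:13:59:27

50367 ÷ 60 = 839 full seconds, remainder 27 frames.
839 s = 0 h 13 min 59 s.
Timecode: 00:13:59:27.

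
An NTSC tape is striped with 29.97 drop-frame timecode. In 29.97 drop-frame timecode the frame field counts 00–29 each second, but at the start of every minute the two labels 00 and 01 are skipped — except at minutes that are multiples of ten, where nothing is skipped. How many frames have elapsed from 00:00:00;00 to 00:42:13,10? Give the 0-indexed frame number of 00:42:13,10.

75924

Complete 10-minute blocks: 4, each 17982 frames → 71928.
Remaining 2 whole minutes in the current block: 1800 + 1 × 1798 = 3598 frames.
Within the current minute: 13 × 30 + 10 − 2 = 398 (labels ;00/;01 skipped at this minute). Total = 71928 + 3598 + 398 = 75924.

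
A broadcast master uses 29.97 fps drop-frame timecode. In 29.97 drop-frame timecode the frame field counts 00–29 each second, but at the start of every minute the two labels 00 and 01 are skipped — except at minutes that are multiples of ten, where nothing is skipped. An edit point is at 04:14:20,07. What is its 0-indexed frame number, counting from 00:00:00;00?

Complete 10-minute blocks: 25, each 17982 frames → 449550.
Remaining 4 whole minutes in the current block: 1800 + 3 × 1798 = 7194 frames.
Within the current minute: 20 × 30 + 7 − 2 = 605 (labels ;00/;01 skipped at this minute). Total = 449550 + 7194 + 605 = 457349.

457349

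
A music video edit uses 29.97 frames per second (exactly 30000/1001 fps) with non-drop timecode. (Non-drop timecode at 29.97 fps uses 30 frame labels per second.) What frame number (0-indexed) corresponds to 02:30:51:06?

frame 271536

Total seconds to the label: (2 × 3600 + 30 × 60 + 51) = 9051.
Frame index = 9051 × 30 + 6 = 271536.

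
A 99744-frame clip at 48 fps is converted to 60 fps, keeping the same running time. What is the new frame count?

Target frames = source frames × (target rate / source rate) = 99744 × (60)/(48) = 99744 × 5/4 = 124680.

124680 frames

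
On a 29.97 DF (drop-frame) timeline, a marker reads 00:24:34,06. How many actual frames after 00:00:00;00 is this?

As if non-drop at 30 labels/s: (0 × 3600 + 24 × 60 + 34) × 30 + 6 = 44226.
Minute boundaries passed: 24; those not divisible by 10: 24 − 2 = 22; dropped labels = 2 × 22 = 44.
Actual frame index = 44226 − 44 = 44182.

44182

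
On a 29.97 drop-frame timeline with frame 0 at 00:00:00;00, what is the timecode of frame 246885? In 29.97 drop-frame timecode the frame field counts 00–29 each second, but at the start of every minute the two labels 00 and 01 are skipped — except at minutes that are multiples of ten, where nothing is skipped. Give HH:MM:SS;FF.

Ten DF minutes hold 17982 frames, so frame 246885 lies in block 13 (frames 233766–251747) with 13119 frames into that block.
The block's first minute is 1800 frames and the rest 1798 each; 13119 frames reaches minute 7, so 13 × 18 + 7 × 2 = 248 labels have been skipped so far.
Adding those back, label number 246885 + 248 = 247133 at 30 labels/s is 8237 s + 23 f = 2 h 17 min 17 s frame 23, i.e. 02:17:17;23.

02:17:17;23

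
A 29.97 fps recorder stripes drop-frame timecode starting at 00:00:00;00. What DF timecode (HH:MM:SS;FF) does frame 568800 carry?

05:16:19;00

Ten DF minutes hold 17982 frames, so frame 568800 lies in block 31 (frames 557442–575423) with 11358 frames into that block.
The block's first minute is 1800 frames and the rest 1798 each; 11358 frames reaches minute 6, so 31 × 18 + 6 × 2 = 570 labels have been skipped so far.
Adding those back, label number 568800 + 570 = 569370 at 30 labels/s is 18979 s + 0 f = 5 h 16 min 19 s frame 0, i.e. 05:16:19;00.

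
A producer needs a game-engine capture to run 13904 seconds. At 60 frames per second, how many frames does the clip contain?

834240 frames

Frames = 13904 × 60 = 834240.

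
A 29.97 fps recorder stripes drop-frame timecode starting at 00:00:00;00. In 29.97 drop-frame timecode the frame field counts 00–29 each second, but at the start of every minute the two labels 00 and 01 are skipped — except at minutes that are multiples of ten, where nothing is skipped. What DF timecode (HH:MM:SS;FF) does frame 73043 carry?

Ten DF minutes hold 17982 frames, so frame 73043 lies in block 4 (frames 71928–89909) with 1115 frames into that block.
The block's first minute is 1800 frames and the rest 1798 each; 1115 frames reaches minute 0, so 4 × 18 + 0 × 2 = 72 labels have been skipped so far.
Adding those back, label number 73043 + 72 = 73115 at 30 labels/s is 2437 s + 5 f = 0 h 40 min 37 s frame 5, i.e. 00:40:37;05.

00:40:37;05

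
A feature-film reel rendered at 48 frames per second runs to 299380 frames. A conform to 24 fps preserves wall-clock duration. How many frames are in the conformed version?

Target frames = source frames × (target rate / source rate) = 299380 × (24)/(48) = 299380 × 1/2 = 149690.

149690 frames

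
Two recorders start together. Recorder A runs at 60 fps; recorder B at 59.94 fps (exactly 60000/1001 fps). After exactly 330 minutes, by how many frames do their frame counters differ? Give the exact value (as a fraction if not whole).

330 min = 19800 s.
A emits 60 × 19800 = 1188000 frames; B emits 60000/1001 × 19800 = 108000000/91.
Difference = 108000/91 frames (≈ 1186.8132); B is behind A.

108000/91 frames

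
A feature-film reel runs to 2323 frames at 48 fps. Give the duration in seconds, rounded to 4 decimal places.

48.3958 seconds

Running time = 2323 × 1/48 = 2323/48 s ≈ 48.3958 s.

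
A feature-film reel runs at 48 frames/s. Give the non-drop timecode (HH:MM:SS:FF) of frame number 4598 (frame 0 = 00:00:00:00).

00:01:35:38

4598 ÷ 48 = 95 full seconds, remainder 38 frames.
95 s = 0 h 1 min 35 s.
Timecode: 00:01:35:38.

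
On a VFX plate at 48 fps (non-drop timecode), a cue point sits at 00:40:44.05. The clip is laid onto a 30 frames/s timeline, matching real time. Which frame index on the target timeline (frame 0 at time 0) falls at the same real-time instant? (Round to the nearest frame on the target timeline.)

frame 73323

Source frame index: (0×3600 + 40×60 + 44) × 48 + 5 = 117317.
Real time: 117317 / (48) = 117317/48 s.
Target frame: (117317/48) × (30) = 586585/8 ≈ 73323.125 → 73323.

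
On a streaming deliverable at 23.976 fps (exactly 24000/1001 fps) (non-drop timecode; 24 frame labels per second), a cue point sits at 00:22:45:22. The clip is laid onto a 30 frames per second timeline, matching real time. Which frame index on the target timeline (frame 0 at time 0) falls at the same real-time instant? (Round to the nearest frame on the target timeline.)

Source frame index: (0×3600 + 22×60 + 45) × 24 + 22 = 32782.
Real time: 32782 / (24000/1001) = 16407391/12000 s.
Target frame: (16407391/12000) × (30) = 16407391/400 ≈ 41018.478 → 41018.

frame 41018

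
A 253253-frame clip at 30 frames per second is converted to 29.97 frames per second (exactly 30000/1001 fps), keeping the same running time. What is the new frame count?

Target frames = source frames × (target rate / source rate) = 253253 × (30000/1001)/(30) = 253253 × 1000/1001 = 253000.

253000 frames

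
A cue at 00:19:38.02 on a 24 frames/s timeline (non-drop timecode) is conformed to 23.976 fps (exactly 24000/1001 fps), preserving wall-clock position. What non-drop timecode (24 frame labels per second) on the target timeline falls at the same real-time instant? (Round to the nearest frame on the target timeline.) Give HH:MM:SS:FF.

00:19:36:22

Source frame index: (0×3600 + 19×60 + 38) × 24 + 2 = 28274.
Real time: 28274 / (24) = 14137/12 s.
Target frame: (14137/12) × (24000/1001) = 28274000/1001 ≈ 28245.754 → 28246.
At 24 labels/s: frame 28246 → 00:19:36:22.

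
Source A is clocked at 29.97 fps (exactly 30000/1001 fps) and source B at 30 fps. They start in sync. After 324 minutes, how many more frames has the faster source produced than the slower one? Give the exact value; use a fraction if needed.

324 min = 19440 s.
A emits 30000/1001 × 19440 = 583200000/1001 frames; B emits 30 × 19440 = 583200.
Difference = 583200/1001 frames (≈ 582.6174); B is ahead of A.

583200/1001 frames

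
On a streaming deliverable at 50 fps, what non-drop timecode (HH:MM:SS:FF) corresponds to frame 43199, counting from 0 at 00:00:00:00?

43199 ÷ 50 = 863 full seconds, remainder 49 frames.
863 s = 0 h 14 min 23 s.
Timecode: 00:14:23:49.

00:14:23:49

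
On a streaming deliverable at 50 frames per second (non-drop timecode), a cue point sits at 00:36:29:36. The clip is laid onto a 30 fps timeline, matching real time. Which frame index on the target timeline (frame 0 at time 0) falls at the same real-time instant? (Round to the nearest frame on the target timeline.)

Source frame index: (0×3600 + 36×60 + 29) × 50 + 36 = 109486.
Real time: 109486 / (50) = 54743/25 s.
Target frame: (54743/25) × (30) = 328458/5 ≈ 65691.600 → 65692.

frame 65692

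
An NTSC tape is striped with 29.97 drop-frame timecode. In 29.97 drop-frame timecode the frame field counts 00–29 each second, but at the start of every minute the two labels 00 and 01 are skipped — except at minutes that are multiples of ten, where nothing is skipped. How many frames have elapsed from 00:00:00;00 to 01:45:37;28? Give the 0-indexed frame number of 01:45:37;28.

Complete 10-minute blocks: 10, each 17982 frames → 179820.
Remaining 5 whole minutes in the current block: 1800 + 4 × 1798 = 8992 frames.
Within the current minute: 37 × 30 + 28 − 2 = 1136 (labels ;00/;01 skipped at this minute). Total = 179820 + 8992 + 1136 = 189948.

189948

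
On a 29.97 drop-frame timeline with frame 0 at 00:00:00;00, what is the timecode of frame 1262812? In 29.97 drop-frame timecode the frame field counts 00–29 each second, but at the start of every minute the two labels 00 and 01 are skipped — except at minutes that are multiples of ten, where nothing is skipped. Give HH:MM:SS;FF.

11:42:15;26

Each 10-minute DF block holds 10 × 60 × 30 − 9 × 2 = 17982 frames. 1262812 ÷ 17982 → 70 full blocks, remainder 4072.
Within the partial block the first minute is 1800 frames and each further minute 1798, so 2 further minute boundaries passed. Total skipped labels = 18 × 70 + 2 × 2 = 1264.
Non-drop label index = 1262812 + 1264 = 1264076; at 30 labels/s that is 11:42:15:26, i.e. DF 11:42:15;26.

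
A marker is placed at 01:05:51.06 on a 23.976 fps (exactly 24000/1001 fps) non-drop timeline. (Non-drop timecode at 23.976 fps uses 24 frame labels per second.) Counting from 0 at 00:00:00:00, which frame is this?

frame 94830

Total seconds to the label: (1 × 3600 + 5 × 60 + 51) = 3951.
Frame index = 3951 × 24 + 6 = 94830.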